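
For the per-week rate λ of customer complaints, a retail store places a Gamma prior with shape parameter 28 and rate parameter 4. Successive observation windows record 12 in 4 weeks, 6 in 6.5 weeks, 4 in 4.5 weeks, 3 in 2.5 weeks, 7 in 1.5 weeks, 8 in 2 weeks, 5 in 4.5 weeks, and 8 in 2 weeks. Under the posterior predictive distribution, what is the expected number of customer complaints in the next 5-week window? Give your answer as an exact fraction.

Total count: 12 + 6 + 4 + 3 + 7 + 8 + 5 + 8 = 53.
Total exposure: 4 + 6.5 + 4.5 + 2.5 + 1.5 + 2 + 4.5 + 2 = 27.5 weeks.
By Gamma–Poisson conjugacy, the posterior is Gamma(α + Σx, β + Σt) = Gamma(28 + 53, 4 + 27.5) = Gamma(81, 63/2).
Predictive mean over a 5-week window = T·E[λ|data] = 5·81/(63/2) = 90/7.

90/7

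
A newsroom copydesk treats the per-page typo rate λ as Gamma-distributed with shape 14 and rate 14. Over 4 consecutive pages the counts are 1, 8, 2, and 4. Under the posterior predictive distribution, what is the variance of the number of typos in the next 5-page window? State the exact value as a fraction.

3335/324

Total count: 1 + 8 + 2 + 4 = 15.
Total exposure: 4 pages.
Posterior: α' = 14 + 15 = 29, β' = 14 + 4 = 18.
The posterior predictive for a window of length T is Negative Binomial with variance T·α'·(β'+T)/β'² = 5·29·23/324 = 3335/324.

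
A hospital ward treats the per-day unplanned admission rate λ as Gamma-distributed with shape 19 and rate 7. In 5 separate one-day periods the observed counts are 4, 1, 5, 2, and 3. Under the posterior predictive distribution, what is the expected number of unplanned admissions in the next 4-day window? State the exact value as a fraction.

34/3

Total count: 4 + 1 + 5 + 2 + 3 = 15.
Total exposure: 5 days.
The Gamma prior is conjugate for the Poisson rate, so λ | data ~ Gamma(19+15, 7+5) = Gamma(34, 12).
Predictive mean over a 4-day window = T·E[λ|data] = 4·34/12 = 34/3.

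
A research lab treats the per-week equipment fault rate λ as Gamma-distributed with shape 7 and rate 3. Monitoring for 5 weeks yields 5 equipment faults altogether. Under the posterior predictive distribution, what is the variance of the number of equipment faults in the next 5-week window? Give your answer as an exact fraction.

195/16

Total count 5 over total exposure 5 weeks.
By Gamma–Poisson conjugacy, the posterior is Gamma(α + Σx, β + Σt) = Gamma(7 + 5, 3 + 5) = Gamma(12, 8).
The posterior predictive for a window of length T is Negative Binomial with variance T·α'·(β'+T)/β'² = 5·12·13/64 = 195/16.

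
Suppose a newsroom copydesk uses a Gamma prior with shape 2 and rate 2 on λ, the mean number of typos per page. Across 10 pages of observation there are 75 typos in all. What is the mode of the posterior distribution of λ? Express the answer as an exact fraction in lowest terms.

19/3

Total count 75 over total exposure 10 pages.
The Gamma prior is conjugate for the Poisson rate, so λ | data ~ Gamma(2+75, 2+10) = Gamma(77, 12).
Posterior mode = (α'−1)/β' = 76/12 = 19/3.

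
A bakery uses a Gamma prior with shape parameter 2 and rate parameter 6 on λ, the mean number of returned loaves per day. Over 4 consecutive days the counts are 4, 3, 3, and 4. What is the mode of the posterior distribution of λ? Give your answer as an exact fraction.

Total count: 4 + 3 + 3 + 4 = 14.
Total exposure: 4 days.
Conjugate update: add total count to the shape and total exposure to the rate, giving Gamma(16, 10).
Posterior mode = (α'−1)/β' = 15/10 = 3/2.

3/2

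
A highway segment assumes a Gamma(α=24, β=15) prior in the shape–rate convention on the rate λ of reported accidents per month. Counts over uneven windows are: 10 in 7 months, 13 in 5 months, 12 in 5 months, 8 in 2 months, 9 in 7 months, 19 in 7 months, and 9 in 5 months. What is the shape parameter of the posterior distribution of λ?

104

Total count: 10 + 13 + 12 + 8 + 9 + 19 + 9 = 80.
Total exposure: 7 + 5 + 5 + 2 + 7 + 7 + 5 = 38 months.
By Gamma–Poisson conjugacy, the posterior is Gamma(α + Σx, β + Σt) = Gamma(24 + 80, 15 + 38) = Gamma(104, 53).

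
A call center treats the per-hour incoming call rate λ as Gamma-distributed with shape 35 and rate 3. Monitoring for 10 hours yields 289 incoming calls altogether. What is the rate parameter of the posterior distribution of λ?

13

Total count 289 over total exposure 10 hours.
The Gamma prior is conjugate for the Poisson rate, so λ | data ~ Gamma(35+289, 3+10) = Gamma(324, 13).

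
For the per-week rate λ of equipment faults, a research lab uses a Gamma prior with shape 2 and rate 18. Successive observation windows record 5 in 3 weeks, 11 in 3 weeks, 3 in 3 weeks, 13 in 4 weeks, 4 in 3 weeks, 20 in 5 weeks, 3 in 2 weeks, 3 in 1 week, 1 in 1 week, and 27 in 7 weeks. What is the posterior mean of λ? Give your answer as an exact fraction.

46/25

Total count: 5 + 11 + 3 + 13 + 4 + 20 + 3 + 3 + 1 + 27 = 90.
Total exposure: 3 + 3 + 3 + 4 + 3 + 5 + 2 + 1 + 1 + 7 = 32 weeks.
Gamma(α, β) with Poisson data over total exposure Σt gives posterior Gamma(α+Σx, β+Σt) = Gamma(92, 50).
Posterior mean = α'/β' = 92/50 = 46/25.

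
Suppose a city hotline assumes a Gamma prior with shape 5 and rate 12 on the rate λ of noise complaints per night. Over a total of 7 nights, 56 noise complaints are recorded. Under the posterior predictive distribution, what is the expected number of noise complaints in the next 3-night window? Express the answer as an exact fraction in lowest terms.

183/19

Total count 56 over total exposure 7 nights.
Gamma(α, β) with Poisson data over total exposure Σt gives posterior Gamma(α+Σx, β+Σt) = Gamma(61, 19).
Predictive mean over a 3-night window = T·E[λ|data] = 3·61/19 = 183/19.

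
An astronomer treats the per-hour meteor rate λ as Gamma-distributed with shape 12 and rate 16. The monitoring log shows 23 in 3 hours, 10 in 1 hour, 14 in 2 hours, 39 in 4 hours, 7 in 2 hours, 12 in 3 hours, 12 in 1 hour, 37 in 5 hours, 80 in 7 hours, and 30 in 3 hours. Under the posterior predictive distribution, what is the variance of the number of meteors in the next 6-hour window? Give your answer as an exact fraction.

Total count: 23 + 10 + 14 + 39 + 7 + 12 + 12 + 37 + 80 + 30 = 264.
Total exposure: 3 + 1 + 2 + 4 + 2 + 3 + 1 + 5 + 7 + 3 = 31 hours.
Posterior: α' = 12 + 264 = 276, β' = 16 + 31 = 47.
The posterior predictive for a window of length T is Negative Binomial with variance T·α'·(β'+T)/β'² = 6·276·53/2209 = 87768/2209.

87768/2209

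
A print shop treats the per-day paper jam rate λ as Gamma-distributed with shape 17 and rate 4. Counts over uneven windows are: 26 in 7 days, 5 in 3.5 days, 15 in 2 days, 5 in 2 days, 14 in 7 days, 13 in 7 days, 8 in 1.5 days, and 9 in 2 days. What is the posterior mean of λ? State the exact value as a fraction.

28/9

Total count: 26 + 5 + 15 + 5 + 14 + 13 + 8 + 9 = 95.
Total exposure: 7 + 3.5 + 2 + 2 + 7 + 7 + 1.5 + 2 = 32 days.
By Gamma–Poisson conjugacy, the posterior is Gamma(α + Σx, β + Σt) = Gamma(17 + 95, 4 + 32) = Gamma(112, 36).
Posterior mean = α'/β' = 112/36 = 28/9.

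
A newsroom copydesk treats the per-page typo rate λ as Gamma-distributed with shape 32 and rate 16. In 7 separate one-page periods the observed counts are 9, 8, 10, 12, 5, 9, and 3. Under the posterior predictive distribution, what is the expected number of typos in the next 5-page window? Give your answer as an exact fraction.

440/23

Total count: 9 + 8 + 10 + 12 + 5 + 9 + 3 = 56.
Total exposure: 7 pages.
The Gamma prior is conjugate for the Poisson rate, so λ | data ~ Gamma(32+56, 16+7) = Gamma(88, 23).
Predictive mean over a 5-page window = T·E[λ|data] = 5·88/23 = 440/23.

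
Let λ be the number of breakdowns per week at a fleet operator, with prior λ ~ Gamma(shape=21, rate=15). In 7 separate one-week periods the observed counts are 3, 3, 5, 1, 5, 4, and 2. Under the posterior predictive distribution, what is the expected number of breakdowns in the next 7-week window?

Total count: 3 + 3 + 5 + 1 + 5 + 4 + 2 = 23.
Total exposure: 7 weeks.
By Gamma–Poisson conjugacy, the posterior is Gamma(α + Σx, β + Σt) = Gamma(21 + 23, 15 + 7) = Gamma(44, 22).
Predictive mean over a 7-week window = T·E[λ|data] = 7·44/22 = 14.

14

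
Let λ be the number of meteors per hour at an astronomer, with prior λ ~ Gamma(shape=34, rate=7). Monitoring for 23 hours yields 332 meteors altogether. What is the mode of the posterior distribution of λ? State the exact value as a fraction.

73/6

Total count 332 over total exposure 23 hours.
Conjugate update: add total count to the shape and total exposure to the rate, giving Gamma(366, 30).
Posterior mode = (α'−1)/β' = 365/30 = 73/6.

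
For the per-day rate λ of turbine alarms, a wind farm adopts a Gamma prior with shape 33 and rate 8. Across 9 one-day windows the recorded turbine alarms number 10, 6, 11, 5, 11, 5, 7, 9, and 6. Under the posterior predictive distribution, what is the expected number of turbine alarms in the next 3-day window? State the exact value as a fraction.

309/17

Total count: 10 + 6 + 11 + 5 + 11 + 5 + 7 + 9 + 6 = 70.
Total exposure: 9 days.
By Gamma–Poisson conjugacy, the posterior is Gamma(α + Σx, β + Σt) = Gamma(33 + 70, 8 + 9) = Gamma(103, 17).
Predictive mean over a 3-day window = T·E[λ|data] = 3·103/17 = 309/17.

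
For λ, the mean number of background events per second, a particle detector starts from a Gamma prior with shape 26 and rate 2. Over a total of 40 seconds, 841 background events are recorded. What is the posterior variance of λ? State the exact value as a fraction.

289/588

Total count 841 over total exposure 40 seconds.
The Gamma prior is conjugate for the Poisson rate, so λ | data ~ Gamma(26+841, 2+40) = Gamma(867, 42).
Posterior variance = α'/β'² = 867/1764 = 289/588.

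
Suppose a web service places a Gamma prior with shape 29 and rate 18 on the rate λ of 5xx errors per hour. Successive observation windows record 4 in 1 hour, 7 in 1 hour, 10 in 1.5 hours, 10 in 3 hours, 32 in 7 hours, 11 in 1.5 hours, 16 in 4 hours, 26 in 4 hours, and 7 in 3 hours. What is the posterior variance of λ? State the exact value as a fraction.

19/242

Total count: 4 + 7 + 10 + 10 + 32 + 11 + 16 + 26 + 7 = 123.
Total exposure: 1 + 1 + 1.5 + 3 + 7 + 1.5 + 4 + 4 + 3 = 26 hours.
The Gamma prior is conjugate for the Poisson rate, so λ | data ~ Gamma(29+123, 18+26) = Gamma(152, 44).
Posterior variance = α'/β'² = 152/1936 = 19/242.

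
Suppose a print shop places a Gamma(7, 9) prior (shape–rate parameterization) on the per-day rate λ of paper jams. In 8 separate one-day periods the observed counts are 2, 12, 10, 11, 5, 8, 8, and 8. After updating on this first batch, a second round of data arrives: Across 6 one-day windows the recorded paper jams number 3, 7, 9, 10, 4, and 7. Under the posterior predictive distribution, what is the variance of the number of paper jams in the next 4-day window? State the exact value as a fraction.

Total count: 2 + 12 + 10 + 11 + 5 + 8 + 8 + 8 = 64.
Total exposure: 8 days.
After the first batch: Gamma(7 + 64, 9 + 8) = Gamma(71, 17).
Total count: 3 + 7 + 9 + 10 + 4 + 7 = 40.
Total exposure: 6 days.
After the second batch: Gamma(71 + 40, 17 + 6) = Gamma(111, 23).
The posterior predictive for a window of length T is Negative Binomial with variance T·α'·(β'+T)/β'² = 4·111·27/529 = 11988/529.

11988/529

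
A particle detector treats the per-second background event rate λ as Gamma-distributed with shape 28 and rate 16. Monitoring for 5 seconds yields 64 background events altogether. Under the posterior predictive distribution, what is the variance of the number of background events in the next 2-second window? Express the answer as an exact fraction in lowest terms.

Total count 64 over total exposure 5 seconds.
Gamma(α, β) with Poisson data over total exposure Σt gives posterior Gamma(α+Σx, β+Σt) = Gamma(92, 21).
The posterior predictive for a window of length T is Negative Binomial with variance T·α'·(β'+T)/β'² = 2·92·23/441 = 4232/441.

4232/441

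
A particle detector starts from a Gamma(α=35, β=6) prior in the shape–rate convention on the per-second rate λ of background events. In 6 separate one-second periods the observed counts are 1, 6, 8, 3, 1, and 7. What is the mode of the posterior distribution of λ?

5

Total count: 1 + 6 + 8 + 3 + 1 + 7 = 26.
Total exposure: 6 seconds.
Conjugate update: add total count to the shape and total exposure to the rate, giving Gamma(61, 12).
Posterior mode = (α'−1)/β' = 60/12 = 5.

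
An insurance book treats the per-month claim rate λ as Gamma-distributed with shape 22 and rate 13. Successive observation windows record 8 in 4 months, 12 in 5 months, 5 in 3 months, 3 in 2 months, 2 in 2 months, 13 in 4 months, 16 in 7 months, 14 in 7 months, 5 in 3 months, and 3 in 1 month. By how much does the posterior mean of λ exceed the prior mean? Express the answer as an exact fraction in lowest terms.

Total count: 8 + 12 + 5 + 3 + 2 + 13 + 16 + 14 + 5 + 3 = 81.
Total exposure: 4 + 5 + 3 + 2 + 2 + 4 + 7 + 7 + 3 + 1 = 38 months.
Posterior: α' = 22 + 81 = 103, β' = 13 + 38 = 51.
Posterior mean = 103/51 = 103/51; prior mean = 22/13 = 22/13. Difference = 103/51 − 22/13 = 217/663.

217/663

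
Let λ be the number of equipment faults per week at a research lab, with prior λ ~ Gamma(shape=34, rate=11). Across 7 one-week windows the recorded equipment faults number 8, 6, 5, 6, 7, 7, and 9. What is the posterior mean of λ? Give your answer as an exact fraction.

Total count: 8 + 6 + 5 + 6 + 7 + 7 + 9 = 48.
Total exposure: 7 weeks.
Conjugate update: add total count to the shape and total exposure to the rate, giving Gamma(82, 18).
Posterior mean = α'/β' = 82/18 = 41/9.

41/9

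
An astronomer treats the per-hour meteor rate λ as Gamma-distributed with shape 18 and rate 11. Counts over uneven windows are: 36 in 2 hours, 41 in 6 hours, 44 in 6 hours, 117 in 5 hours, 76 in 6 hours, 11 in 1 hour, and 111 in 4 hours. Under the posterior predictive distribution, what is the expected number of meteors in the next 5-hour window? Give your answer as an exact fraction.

2270/41

Total count: 36 + 41 + 44 + 117 + 76 + 11 + 111 = 436.
Total exposure: 2 + 6 + 6 + 5 + 6 + 1 + 4 = 30 hours.
By Gamma–Poisson conjugacy, the posterior is Gamma(α + Σx, β + Σt) = Gamma(18 + 436, 11 + 30) = Gamma(454, 41).
Predictive mean over a 5-hour window = T·E[λ|data] = 5·454/41 = 2270/41.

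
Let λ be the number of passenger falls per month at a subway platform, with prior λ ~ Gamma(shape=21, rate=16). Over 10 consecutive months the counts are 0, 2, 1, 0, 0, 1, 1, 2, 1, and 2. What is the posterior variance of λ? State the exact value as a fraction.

Total count: 0 + 2 + 1 + 0 + 0 + 1 + 1 + 2 + 1 + 2 = 10.
Total exposure: 10 months.
Posterior: α' = 21 + 10 = 31, β' = 16 + 10 = 26.
Posterior variance = α'/β'² = 31/676.

31/676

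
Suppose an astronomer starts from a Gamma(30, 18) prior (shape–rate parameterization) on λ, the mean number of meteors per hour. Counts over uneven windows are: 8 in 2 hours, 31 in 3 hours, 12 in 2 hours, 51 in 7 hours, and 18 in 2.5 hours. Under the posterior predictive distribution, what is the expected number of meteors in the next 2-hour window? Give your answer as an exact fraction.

Total count: 8 + 31 + 12 + 51 + 18 = 120.
Total exposure: 2 + 3 + 2 + 7 + 2.5 = 16.5 hours.
Gamma(α, β) with Poisson data over total exposure Σt gives posterior Gamma(α+Σx, β+Σt) = Gamma(150, 69/2).
Predictive mean over a 2-hour window = T·E[λ|data] = 2·150/(69/2) = 200/23.

200/23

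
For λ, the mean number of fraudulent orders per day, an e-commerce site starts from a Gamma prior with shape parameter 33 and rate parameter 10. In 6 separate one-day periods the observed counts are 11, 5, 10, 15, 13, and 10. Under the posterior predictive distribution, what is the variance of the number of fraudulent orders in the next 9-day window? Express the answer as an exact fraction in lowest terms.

Total count: 11 + 5 + 10 + 15 + 13 + 10 = 64.
Total exposure: 6 days.
Gamma(α, β) with Poisson data over total exposure Σt gives posterior Gamma(α+Σx, β+Σt) = Gamma(97, 16).
The posterior predictive for a window of length T is Negative Binomial with variance T·α'·(β'+T)/β'² = 9·97·25/256 = 21825/256.

21825/256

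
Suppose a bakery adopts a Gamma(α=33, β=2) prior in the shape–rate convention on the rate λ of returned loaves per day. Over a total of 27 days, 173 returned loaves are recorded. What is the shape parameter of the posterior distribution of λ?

206

Total count 173 over total exposure 27 days.
By Gamma–Poisson conjugacy, the posterior is Gamma(α + Σx, β + Σt) = Gamma(33 + 173, 2 + 27) = Gamma(206, 29).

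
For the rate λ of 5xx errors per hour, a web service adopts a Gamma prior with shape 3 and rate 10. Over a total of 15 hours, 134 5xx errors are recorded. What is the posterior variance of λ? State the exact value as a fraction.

Total count 134 over total exposure 15 hours.
Gamma(α, β) with Poisson data over total exposure Σt gives posterior Gamma(α+Σx, β+Σt) = Gamma(137, 25).
Posterior variance = α'/β'² = 137/625.

137/625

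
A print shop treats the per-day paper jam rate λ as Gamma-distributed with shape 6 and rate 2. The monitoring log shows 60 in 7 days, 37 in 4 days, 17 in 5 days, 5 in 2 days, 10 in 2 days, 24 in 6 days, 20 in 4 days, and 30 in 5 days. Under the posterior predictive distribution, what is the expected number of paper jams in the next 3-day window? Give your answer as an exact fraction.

627/37

Total count: 60 + 37 + 17 + 5 + 10 + 24 + 20 + 30 = 203.
Total exposure: 7 + 4 + 5 + 2 + 2 + 6 + 4 + 5 = 35 days.
Gamma(α, β) with Poisson data over total exposure Σt gives posterior Gamma(α+Σx, β+Σt) = Gamma(209, 37).
Predictive mean over a 3-day window = T·E[λ|data] = 3·209/37 = 627/37.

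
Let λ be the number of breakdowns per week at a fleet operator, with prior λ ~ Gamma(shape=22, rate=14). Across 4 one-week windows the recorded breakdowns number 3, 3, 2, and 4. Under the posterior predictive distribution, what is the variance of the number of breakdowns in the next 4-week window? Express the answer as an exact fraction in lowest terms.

748/81

Total count: 3 + 3 + 2 + 4 = 12.
Total exposure: 4 weeks.
Conjugate update: add total count to the shape and total exposure to the rate, giving Gamma(34, 18).
The posterior predictive for a window of length T is Negative Binomial with variance T·α'·(β'+T)/β'² = 4·34·22/324 = 748/81.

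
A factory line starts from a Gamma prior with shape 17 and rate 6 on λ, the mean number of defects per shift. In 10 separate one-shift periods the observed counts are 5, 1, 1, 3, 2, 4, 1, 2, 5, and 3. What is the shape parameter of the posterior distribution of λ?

44

Total count: 5 + 1 + 1 + 3 + 2 + 4 + 1 + 2 + 5 + 3 = 27.
Total exposure: 10 shifts.
Conjugate update: add total count to the shape and total exposure to the rate, giving Gamma(44, 16).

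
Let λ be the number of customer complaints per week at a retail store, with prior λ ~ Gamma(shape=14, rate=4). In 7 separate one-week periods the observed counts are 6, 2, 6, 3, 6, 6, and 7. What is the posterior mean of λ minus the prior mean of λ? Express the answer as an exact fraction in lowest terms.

Total count: 6 + 2 + 6 + 3 + 6 + 6 + 7 = 36.
Total exposure: 7 weeks.
By Gamma–Poisson conjugacy, the posterior is Gamma(α + Σx, β + Σt) = Gamma(14 + 36, 4 + 7) = Gamma(50, 11).
Posterior mean = 50/11 = 50/11; prior mean = 14/4 = 7/2. Difference = 50/11 − 7/2 = 23/22.

23/22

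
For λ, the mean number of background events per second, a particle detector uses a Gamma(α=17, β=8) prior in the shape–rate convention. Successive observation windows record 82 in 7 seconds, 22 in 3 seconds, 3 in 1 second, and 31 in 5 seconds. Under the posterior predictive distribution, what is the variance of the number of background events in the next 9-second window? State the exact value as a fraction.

5115/64

Total count: 82 + 22 + 3 + 31 = 138.
Total exposure: 7 + 3 + 1 + 5 = 16 seconds.
By Gamma–Poisson conjugacy, the posterior is Gamma(α + Σx, β + Σt) = Gamma(17 + 138, 8 + 16) = Gamma(155, 24).
The posterior predictive for a window of length T is Negative Binomial with variance T·α'·(β'+T)/β'² = 9·155·33/576 = 5115/64.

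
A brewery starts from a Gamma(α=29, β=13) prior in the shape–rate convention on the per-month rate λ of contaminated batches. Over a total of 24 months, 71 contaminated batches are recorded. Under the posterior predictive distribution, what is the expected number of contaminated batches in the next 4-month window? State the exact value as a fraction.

Total count 71 over total exposure 24 months.
By Gamma–Poisson conjugacy, the posterior is Gamma(α + Σx, β + Σt) = Gamma(29 + 71, 13 + 24) = Gamma(100, 37).
Predictive mean over a 4-month window = T·E[λ|data] = 4·100/37 = 400/37.

400/37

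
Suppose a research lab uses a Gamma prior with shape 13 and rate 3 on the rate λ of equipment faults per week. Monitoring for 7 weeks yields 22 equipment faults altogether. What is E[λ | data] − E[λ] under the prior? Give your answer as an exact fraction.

-5/6

Total count 22 over total exposure 7 weeks.
Conjugate update: add total count to the shape and total exposure to the rate, giving Gamma(35, 10).
Posterior mean = 35/10 = 7/2; prior mean = 13/3 = 13/3. Difference = 7/2 − 13/3 = -5/6.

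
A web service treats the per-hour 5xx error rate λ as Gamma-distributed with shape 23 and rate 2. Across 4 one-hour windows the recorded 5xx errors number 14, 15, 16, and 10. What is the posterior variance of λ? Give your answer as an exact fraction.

13/6

Total count: 14 + 15 + 16 + 10 = 55.
Total exposure: 4 hours.
By Gamma–Poisson conjugacy, the posterior is Gamma(α + Σx, β + Σt) = Gamma(23 + 55, 2 + 4) = Gamma(78, 6).
Posterior variance = α'/β'² = 78/36 = 13/6.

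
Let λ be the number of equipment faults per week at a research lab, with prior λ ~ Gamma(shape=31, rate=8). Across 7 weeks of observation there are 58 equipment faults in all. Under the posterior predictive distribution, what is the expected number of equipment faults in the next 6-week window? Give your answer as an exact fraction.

178/5

Total count 58 over total exposure 7 weeks.
Gamma(α, β) with Poisson data over total exposure Σt gives posterior Gamma(α+Σx, β+Σt) = Gamma(89, 15).
Predictive mean over a 6-week window = T·E[λ|data] = 6·89/15 = 178/5.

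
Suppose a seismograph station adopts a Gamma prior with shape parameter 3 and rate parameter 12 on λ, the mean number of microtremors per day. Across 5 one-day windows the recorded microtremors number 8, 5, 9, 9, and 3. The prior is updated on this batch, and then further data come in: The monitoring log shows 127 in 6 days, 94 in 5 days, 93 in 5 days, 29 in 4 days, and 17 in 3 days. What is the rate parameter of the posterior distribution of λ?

Total count: 8 + 5 + 9 + 9 + 3 = 34.
Total exposure: 5 days.
After the first batch: Gamma(3 + 34, 12 + 5) = Gamma(37, 17).
Total count: 127 + 94 + 93 + 29 + 17 = 360.
Total exposure: 6 + 5 + 5 + 4 + 3 = 23 days.
After the second batch: Gamma(37 + 360, 17 + 23) = Gamma(397, 40).

40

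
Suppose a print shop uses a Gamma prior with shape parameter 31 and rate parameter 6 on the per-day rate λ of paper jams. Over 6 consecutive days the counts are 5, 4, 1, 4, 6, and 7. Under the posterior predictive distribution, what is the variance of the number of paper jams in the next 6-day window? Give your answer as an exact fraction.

Total count: 5 + 4 + 1 + 4 + 6 + 7 = 27.
Total exposure: 6 days.
Posterior: α' = 31 + 27 = 58, β' = 6 + 6 = 12.
The posterior predictive for a window of length T is Negative Binomial with variance T·α'·(β'+T)/β'² = 6·58·18/144 = 87/2.

87/2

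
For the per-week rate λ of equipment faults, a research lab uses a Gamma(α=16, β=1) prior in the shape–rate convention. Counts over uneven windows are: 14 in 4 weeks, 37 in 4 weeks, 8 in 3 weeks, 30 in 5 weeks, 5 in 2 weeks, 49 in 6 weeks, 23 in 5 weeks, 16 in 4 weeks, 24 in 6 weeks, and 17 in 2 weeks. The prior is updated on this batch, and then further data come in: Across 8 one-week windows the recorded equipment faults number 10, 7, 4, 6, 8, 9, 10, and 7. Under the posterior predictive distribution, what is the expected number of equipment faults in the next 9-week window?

Total count: 14 + 37 + 8 + 30 + 5 + 49 + 23 + 16 + 24 + 17 = 223.
Total exposure: 4 + 4 + 3 + 5 + 2 + 6 + 5 + 4 + 6 + 2 = 41 weeks.
After the first batch: Gamma(16 + 223, 1 + 41) = Gamma(239, 42).
Total count: 10 + 7 + 4 + 6 + 8 + 9 + 10 + 7 = 61.
Total exposure: 8 weeks.
After the second batch: Gamma(239 + 61, 42 + 8) = Gamma(300, 50).
Predictive mean over a 9-week window = T·E[λ|data] = 9·300/50 = 54.

54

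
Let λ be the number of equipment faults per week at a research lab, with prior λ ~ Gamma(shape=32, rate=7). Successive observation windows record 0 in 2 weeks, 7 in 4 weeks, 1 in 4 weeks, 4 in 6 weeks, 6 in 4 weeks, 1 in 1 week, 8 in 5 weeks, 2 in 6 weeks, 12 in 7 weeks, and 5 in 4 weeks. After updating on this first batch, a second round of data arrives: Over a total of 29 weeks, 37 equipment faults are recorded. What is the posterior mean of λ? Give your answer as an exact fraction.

Total count: 0 + 7 + 1 + 4 + 6 + 1 + 8 + 2 + 12 + 5 = 46.
Total exposure: 2 + 4 + 4 + 6 + 4 + 1 + 5 + 6 + 7 + 4 = 43 weeks.
After the first batch: Gamma(32 + 46, 7 + 43) = Gamma(78, 50).
Total count 37 over total exposure 29 weeks.
After the second batch: Gamma(78 + 37, 50 + 29) = Gamma(115, 79).
Posterior mean = α'/β' = 115/79.

115/79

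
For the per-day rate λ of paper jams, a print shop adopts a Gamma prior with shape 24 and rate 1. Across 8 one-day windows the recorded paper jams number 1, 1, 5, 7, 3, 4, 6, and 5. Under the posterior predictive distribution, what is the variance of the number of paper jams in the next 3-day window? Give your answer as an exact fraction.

Total count: 1 + 1 + 5 + 7 + 3 + 4 + 6 + 5 = 32.
Total exposure: 8 days.
By Gamma–Poisson conjugacy, the posterior is Gamma(α + Σx, β + Σt) = Gamma(24 + 32, 1 + 8) = Gamma(56, 9).
The posterior predictive for a window of length T is Negative Binomial with variance T·α'·(β'+T)/β'² = 3·56·12/81 = 224/9.

224/9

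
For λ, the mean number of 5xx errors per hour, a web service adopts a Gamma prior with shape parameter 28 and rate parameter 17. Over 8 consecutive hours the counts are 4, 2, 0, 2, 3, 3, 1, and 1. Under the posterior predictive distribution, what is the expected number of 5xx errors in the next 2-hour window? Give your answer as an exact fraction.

Total count: 4 + 2 + 0 + 2 + 3 + 3 + 1 + 1 = 16.
Total exposure: 8 hours.
By Gamma–Poisson conjugacy, the posterior is Gamma(α + Σx, β + Σt) = Gamma(28 + 16, 17 + 8) = Gamma(44, 25).
Predictive mean over a 2-hour window = T·E[λ|data] = 2·44/25 = 88/25.

88/25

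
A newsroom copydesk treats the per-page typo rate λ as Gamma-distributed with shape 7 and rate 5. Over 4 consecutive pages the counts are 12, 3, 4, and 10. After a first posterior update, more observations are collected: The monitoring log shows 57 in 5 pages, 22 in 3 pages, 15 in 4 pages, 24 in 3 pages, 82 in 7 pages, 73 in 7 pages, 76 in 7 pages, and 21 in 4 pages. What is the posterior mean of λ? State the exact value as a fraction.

Total count: 12 + 3 + 4 + 10 = 29.
Total exposure: 4 pages.
After the first batch: Gamma(7 + 29, 5 + 4) = Gamma(36, 9).
Total count: 57 + 22 + 15 + 24 + 82 + 73 + 76 + 21 = 370.
Total exposure: 5 + 3 + 4 + 3 + 7 + 7 + 7 + 4 = 40 pages.
After the second batch: Gamma(36 + 370, 9 + 40) = Gamma(406, 49).
Posterior mean = α'/β' = 406/49 = 58/7.

58/7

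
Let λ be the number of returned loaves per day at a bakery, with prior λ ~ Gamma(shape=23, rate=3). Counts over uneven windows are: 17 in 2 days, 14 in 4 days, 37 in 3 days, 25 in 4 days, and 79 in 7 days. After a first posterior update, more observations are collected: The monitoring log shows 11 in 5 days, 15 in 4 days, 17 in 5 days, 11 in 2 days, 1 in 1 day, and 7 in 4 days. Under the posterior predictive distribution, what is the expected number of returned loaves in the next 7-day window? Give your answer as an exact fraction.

1799/44

Total count: 17 + 14 + 37 + 25 + 79 = 172.
Total exposure: 2 + 4 + 3 + 4 + 7 = 20 days.
After the first batch: Gamma(23 + 172, 3 + 20) = Gamma(195, 23).
Total count: 11 + 15 + 17 + 11 + 1 + 7 = 62.
Total exposure: 5 + 4 + 5 + 2 + 1 + 4 = 21 days.
After the second batch: Gamma(195 + 62, 23 + 21) = Gamma(257, 44).
Predictive mean over a 7-day window = T·E[λ|data] = 7·257/44 = 1799/44.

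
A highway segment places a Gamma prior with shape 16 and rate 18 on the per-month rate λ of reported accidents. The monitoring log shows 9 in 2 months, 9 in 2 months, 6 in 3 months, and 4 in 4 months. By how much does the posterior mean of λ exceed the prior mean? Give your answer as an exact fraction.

164/261

Total count: 9 + 9 + 6 + 4 = 28.
Total exposure: 2 + 2 + 3 + 4 = 11 months.
By Gamma–Poisson conjugacy, the posterior is Gamma(α + Σx, β + Σt) = Gamma(16 + 28, 18 + 11) = Gamma(44, 29).
Posterior mean = 44/29 = 44/29; prior mean = 16/18 = 8/9. Difference = 44/29 − 8/9 = 164/261.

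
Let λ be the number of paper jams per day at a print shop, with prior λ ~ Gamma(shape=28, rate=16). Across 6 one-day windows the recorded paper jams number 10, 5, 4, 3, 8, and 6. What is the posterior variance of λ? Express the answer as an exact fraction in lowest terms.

Total count: 10 + 5 + 4 + 3 + 8 + 6 = 36.
Total exposure: 6 days.
Gamma(α, β) with Poisson data over total exposure Σt gives posterior Gamma(α+Σx, β+Σt) = Gamma(64, 22).
Posterior variance = α'/β'² = 64/484 = 16/121.

16/121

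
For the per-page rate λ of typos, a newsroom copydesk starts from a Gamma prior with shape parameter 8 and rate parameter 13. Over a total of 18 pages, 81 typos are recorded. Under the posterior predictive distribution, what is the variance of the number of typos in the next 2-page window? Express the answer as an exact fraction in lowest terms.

5874/961

Total count 81 over total exposure 18 pages.
By Gamma–Poisson conjugacy, the posterior is Gamma(α + Σx, β + Σt) = Gamma(8 + 81, 13 + 18) = Gamma(89, 31).
The posterior predictive for a window of length T is Negative Binomial with variance T·α'·(β'+T)/β'² = 2·89·33/961 = 5874/961.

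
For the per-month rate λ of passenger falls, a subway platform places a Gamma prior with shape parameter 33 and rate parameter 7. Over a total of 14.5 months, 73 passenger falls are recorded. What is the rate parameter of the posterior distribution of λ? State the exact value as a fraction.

Total count 73 over total exposure 14.5 months.
By Gamma–Poisson conjugacy, the posterior is Gamma(α + Σx, β + Σt) = Gamma(33 + 73, 7 + 14.5) = Gamma(106, 43/2).

43/2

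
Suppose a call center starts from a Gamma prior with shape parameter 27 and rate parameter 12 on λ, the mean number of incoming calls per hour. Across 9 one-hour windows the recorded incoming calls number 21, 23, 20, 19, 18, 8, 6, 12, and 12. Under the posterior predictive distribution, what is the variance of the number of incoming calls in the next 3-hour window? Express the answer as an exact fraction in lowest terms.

Total count: 21 + 23 + 20 + 19 + 18 + 8 + 6 + 12 + 12 = 139.
Total exposure: 9 hours.
The Gamma prior is conjugate for the Poisson rate, so λ | data ~ Gamma(27+139, 12+9) = Gamma(166, 21).
The posterior predictive for a window of length T is Negative Binomial with variance T·α'·(β'+T)/β'² = 3·166·24/441 = 1328/49.

1328/49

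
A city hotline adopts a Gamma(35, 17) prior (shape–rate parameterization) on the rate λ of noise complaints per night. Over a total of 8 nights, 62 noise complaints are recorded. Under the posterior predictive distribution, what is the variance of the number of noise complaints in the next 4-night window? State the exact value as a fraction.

11252/625

Total count 62 over total exposure 8 nights.
Conjugate update: add total count to the shape and total exposure to the rate, giving Gamma(97, 25).
The posterior predictive for a window of length T is Negative Binomial with variance T·α'·(β'+T)/β'² = 4·97·29/625 = 11252/625.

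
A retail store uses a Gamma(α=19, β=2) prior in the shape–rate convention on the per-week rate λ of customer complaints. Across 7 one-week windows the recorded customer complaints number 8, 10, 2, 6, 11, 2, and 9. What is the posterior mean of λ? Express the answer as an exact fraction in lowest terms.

Total count: 8 + 10 + 2 + 6 + 11 + 2 + 9 = 48.
Total exposure: 7 weeks.
Posterior: α' = 19 + 48 = 67, β' = 2 + 7 = 9.
Posterior mean = α'/β' = 67/9.

67/9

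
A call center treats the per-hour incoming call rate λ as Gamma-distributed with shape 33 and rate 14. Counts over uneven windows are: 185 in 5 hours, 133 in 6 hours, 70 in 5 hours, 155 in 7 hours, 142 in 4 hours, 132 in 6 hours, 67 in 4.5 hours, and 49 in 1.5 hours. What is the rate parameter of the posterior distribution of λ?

53

Total count: 185 + 133 + 70 + 155 + 142 + 132 + 67 + 49 = 933.
Total exposure: 5 + 6 + 5 + 7 + 4 + 6 + 4.5 + 1.5 = 39 hours.
Gamma(α, β) with Poisson data over total exposure Σt gives posterior Gamma(α+Σx, β+Σt) = Gamma(966, 53).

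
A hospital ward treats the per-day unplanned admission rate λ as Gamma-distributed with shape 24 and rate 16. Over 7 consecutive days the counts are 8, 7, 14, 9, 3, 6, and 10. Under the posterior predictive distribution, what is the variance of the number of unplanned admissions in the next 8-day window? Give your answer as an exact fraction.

20088/529

Total count: 8 + 7 + 14 + 9 + 3 + 6 + 10 = 57.
Total exposure: 7 days.
The Gamma prior is conjugate for the Poisson rate, so λ | data ~ Gamma(24+57, 16+7) = Gamma(81, 23).
The posterior predictive for a window of length T is Negative Binomial with variance T·α'·(β'+T)/β'² = 8·81·31/529 = 20088/529.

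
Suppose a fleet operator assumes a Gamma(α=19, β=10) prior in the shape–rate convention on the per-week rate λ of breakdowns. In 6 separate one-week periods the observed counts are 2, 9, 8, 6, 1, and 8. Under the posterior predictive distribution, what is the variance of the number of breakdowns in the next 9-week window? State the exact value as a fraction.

Total count: 2 + 9 + 8 + 6 + 1 + 8 = 34.
Total exposure: 6 weeks.
By Gamma–Poisson conjugacy, the posterior is Gamma(α + Σx, β + Σt) = Gamma(19 + 34, 10 + 6) = Gamma(53, 16).
The posterior predictive for a window of length T is Negative Binomial with variance T·α'·(β'+T)/β'² = 9·53·25/256 = 11925/256.

11925/256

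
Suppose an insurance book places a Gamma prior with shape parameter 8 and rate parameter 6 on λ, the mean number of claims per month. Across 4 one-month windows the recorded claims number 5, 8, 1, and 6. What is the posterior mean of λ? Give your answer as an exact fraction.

14/5

Total count: 5 + 8 + 1 + 6 = 20.
Total exposure: 4 months.
Conjugate update: add total count to the shape and total exposure to the rate, giving Gamma(28, 10).
Posterior mean = α'/β' = 28/10 = 14/5.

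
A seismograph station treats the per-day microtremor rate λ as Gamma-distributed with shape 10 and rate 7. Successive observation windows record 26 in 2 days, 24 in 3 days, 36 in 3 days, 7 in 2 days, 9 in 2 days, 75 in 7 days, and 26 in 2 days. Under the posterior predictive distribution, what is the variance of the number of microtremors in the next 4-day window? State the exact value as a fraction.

Total count: 26 + 24 + 36 + 7 + 9 + 75 + 26 = 203.
Total exposure: 2 + 3 + 3 + 2 + 2 + 7 + 2 = 21 days.
Posterior: α' = 10 + 203 = 213, β' = 7 + 21 = 28.
The posterior predictive for a window of length T is Negative Binomial with variance T·α'·(β'+T)/β'² = 4·213·32/784 = 1704/49.

1704/49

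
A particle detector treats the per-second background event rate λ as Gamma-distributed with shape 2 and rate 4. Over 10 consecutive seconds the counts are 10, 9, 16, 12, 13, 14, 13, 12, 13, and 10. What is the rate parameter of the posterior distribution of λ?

Total count: 10 + 9 + 16 + 12 + 13 + 14 + 13 + 12 + 13 + 10 = 122.
Total exposure: 10 seconds.
Posterior: α' = 2 + 122 = 124, β' = 4 + 10 = 14.

14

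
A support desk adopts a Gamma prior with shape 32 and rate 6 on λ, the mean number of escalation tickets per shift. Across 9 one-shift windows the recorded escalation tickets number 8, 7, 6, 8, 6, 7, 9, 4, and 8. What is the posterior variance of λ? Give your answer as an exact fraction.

Total count: 8 + 7 + 6 + 8 + 6 + 7 + 9 + 4 + 8 = 63.
Total exposure: 9 shifts.
Conjugate update: add total count to the shape and total exposure to the rate, giving Gamma(95, 15).
Posterior variance = α'/β'² = 95/225 = 19/45.

19/45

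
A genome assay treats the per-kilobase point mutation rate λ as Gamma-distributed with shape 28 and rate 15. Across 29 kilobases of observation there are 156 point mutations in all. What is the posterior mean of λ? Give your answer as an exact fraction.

Total count 156 over total exposure 29 kilobases.
Conjugate update: add total count to the shape and total exposure to the rate, giving Gamma(184, 44).
Posterior mean = α'/β' = 184/44 = 46/11.

46/11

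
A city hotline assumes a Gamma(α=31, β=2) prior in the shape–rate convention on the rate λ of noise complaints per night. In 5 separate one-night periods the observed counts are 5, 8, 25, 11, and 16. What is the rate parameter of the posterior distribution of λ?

Total count: 5 + 8 + 25 + 11 + 16 = 65.
Total exposure: 5 nights.
Posterior: α' = 31 + 65 = 96, β' = 2 + 5 = 7.

7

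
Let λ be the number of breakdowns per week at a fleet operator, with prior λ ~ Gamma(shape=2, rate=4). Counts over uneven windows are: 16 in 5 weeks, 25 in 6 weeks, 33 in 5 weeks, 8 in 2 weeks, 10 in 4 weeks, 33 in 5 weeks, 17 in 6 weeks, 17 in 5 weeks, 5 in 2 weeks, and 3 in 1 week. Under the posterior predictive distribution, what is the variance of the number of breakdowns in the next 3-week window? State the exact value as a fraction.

Total count: 16 + 25 + 33 + 8 + 10 + 33 + 17 + 17 + 5 + 3 = 167.
Total exposure: 5 + 6 + 5 + 2 + 4 + 5 + 6 + 5 + 2 + 1 = 41 weeks.
Gamma(α, β) with Poisson data over total exposure Σt gives posterior Gamma(α+Σx, β+Σt) = Gamma(169, 45).
The posterior predictive for a window of length T is Negative Binomial with variance T·α'·(β'+T)/β'² = 3·169·48/2025 = 2704/225.

2704/225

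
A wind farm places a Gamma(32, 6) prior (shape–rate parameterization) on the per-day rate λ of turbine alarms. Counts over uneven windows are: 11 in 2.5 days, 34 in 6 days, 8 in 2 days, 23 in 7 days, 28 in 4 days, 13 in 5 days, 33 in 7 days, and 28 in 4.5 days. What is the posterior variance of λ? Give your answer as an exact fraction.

Total count: 11 + 34 + 8 + 23 + 28 + 13 + 33 + 28 = 178.
Total exposure: 2.5 + 6 + 2 + 7 + 4 + 5 + 7 + 4.5 = 38 days.
The Gamma prior is conjugate for the Poisson rate, so λ | data ~ Gamma(32+178, 6+38) = Gamma(210, 44).
Posterior variance = α'/β'² = 210/1936 = 105/968.

105/968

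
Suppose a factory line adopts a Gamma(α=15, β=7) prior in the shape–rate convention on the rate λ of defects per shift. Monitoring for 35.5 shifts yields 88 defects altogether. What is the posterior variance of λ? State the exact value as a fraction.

Total count 88 over total exposure 35.5 shifts.
Conjugate update: add total count to the shape and total exposure to the rate, giving Gamma(103, 85/2).
Posterior variance = α'/β'² = 103/(7225/4) = 412/7225.

412/7225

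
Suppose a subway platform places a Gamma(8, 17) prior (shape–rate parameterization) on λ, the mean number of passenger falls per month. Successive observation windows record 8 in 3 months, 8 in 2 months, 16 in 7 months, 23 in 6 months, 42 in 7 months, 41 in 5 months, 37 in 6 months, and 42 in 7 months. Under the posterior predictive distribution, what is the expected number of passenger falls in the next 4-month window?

15

Total count: 8 + 8 + 16 + 23 + 42 + 41 + 37 + 42 = 217.
Total exposure: 3 + 2 + 7 + 6 + 7 + 5 + 6 + 7 = 43 months.
By Gamma–Poisson conjugacy, the posterior is Gamma(α + Σx, β + Σt) = Gamma(8 + 217, 17 + 43) = Gamma(225, 60).
Predictive mean over a 4-month window = T·E[λ|data] = 4·225/60 = 15.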